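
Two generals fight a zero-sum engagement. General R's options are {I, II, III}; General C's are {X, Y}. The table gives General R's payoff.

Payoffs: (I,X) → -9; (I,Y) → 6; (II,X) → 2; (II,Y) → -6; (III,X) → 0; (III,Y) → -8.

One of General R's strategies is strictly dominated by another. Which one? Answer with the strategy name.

II gives a strictly higher payoff than III against every column: 2 > 0, -6 > -8.
So III is strictly dominated and General R never plays it.

III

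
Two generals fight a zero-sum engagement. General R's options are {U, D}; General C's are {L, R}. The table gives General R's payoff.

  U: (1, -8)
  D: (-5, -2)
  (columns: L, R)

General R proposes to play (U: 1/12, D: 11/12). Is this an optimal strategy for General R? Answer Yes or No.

Against L this mix gives (1/12)·1 + (11/12)·(-5) = -9/2.
Against R this mix gives (1/12)·(-8) + (11/12)·(-2) = -5/2.
General C will play L, holding General R to -9/2. Shifting weight toward the row that does better against L would raise this floor (the equalizing mix achieves -7/2 against both L and R), so the proposed strategy is not optimal.

No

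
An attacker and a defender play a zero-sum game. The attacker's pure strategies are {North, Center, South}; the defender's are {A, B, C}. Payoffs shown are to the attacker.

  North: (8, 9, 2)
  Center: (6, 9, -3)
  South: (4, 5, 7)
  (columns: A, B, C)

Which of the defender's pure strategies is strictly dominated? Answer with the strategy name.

A holds the attacker's payoff strictly below B in every row: 8 < 9, 6 < 9, 4 < 5.
So B is strictly dominated for the defender.

B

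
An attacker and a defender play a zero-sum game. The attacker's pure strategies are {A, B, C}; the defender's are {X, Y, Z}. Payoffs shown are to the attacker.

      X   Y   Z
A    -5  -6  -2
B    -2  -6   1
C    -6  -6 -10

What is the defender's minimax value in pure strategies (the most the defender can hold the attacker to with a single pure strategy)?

-6

Column maxima: X → -2, Y → -6, Z → 1.
The smallest of these is -6.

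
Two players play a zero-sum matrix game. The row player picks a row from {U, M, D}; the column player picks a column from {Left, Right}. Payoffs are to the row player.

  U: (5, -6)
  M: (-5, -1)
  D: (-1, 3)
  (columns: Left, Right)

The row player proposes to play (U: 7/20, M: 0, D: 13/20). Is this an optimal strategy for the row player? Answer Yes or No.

Against Left this mix gives (7/20)·5 + (13/20)·(-1) = 11/10.
Against Right this mix gives (7/20)·(-6) + (13/20)·3 = -3/20.
The column player will play Right, holding the row player to -3/20. Shifting weight toward the row that does better against Right would raise this floor (the equalizing mix achieves 3/5 against both Right and Left), so the proposed strategy is not optimal.

No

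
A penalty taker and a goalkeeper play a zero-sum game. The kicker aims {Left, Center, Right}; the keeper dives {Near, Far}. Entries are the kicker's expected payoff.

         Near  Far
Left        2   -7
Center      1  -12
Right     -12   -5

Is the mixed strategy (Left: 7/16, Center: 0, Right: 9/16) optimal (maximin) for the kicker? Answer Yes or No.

Yes

Against Near this mix gives (7/16)·2 + (9/16)·(-12) = -47/8.
Against Far this mix gives (7/16)·(-7) + (9/16)·(-5) = -47/8.
All of the keeper's active replies (Near, Far) yield -47/8, and no column does worse for the kicker. The mix makes the keeper indifferent and guarantees -47/8, so it is optimal.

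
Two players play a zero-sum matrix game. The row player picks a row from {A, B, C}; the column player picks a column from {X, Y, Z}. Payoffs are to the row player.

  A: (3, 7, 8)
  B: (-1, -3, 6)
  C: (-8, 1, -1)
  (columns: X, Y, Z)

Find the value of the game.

Row minima: A → 3, B → -3, C → -8; maximin = 3.
Column maxima: X → 3, Y → 7, Z → 8; minimax = 3.
Since maximin = minimax = 3, there is a saddle point and the value is 3.

3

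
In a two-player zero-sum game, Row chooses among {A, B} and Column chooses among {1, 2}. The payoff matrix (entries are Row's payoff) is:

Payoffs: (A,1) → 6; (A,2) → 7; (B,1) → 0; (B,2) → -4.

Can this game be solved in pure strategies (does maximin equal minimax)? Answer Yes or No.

Yes

Row minima: A → 6, B → -4; maximin = 6.
Column maxima: 1 → 6, 2 → 7; minimax = 6.
maximin = minimax = 6, so a saddle point exists.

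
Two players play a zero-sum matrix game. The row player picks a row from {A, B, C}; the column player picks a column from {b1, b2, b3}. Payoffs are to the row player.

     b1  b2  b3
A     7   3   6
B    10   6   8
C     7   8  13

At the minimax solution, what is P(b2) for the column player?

3/5

Row minima: A → 3, B → 6, C → 7; maximin = 7.
Column maxima: b1 → 10, b2 → 8, b3 → 13; minimax = 8.
7 ≠ 8, so there is no saddle point; optimal play is mixed.
A is strictly dominated by B, so the row player never plays it.
b3 is strictly dominated by b2 (it gives the row player strictly more in every row), so the column player never plays it.
On the remaining 2×2 (B, C vs b1, b2):
Let the row player play B with probability p. Expected payoff against b1: 10p + 7(1−p) = 3p + 7; against b2: 6p + 8(1−p) = −2p + 8.
Setting these equal: 3p + 7 = −2p + 8 ⇒ 5p = 1 ⇒ p = 1/5, and the value is (3)·(1/5) + 7 = 38/5.
For the column player: with q = P(b1), equating B's and C's payoffs gives 4q + 6 = −q + 8 ⇒ q = 2/5.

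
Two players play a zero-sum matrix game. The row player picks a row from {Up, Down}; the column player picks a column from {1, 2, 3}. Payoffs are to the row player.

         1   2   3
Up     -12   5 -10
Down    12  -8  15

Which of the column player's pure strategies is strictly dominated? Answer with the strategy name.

1 holds the row player's payoff strictly below 3 in every row: -12 < -10, 12 < 15.
So 3 is strictly dominated for the column player.

3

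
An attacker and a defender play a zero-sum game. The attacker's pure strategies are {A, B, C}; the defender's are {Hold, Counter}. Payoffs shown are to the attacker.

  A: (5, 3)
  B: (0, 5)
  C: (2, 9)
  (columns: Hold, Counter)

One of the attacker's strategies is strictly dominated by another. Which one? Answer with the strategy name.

C gives a strictly higher payoff than B against every column: 2 > 0, 9 > 5.
So B is strictly dominated and the attacker never plays it.

B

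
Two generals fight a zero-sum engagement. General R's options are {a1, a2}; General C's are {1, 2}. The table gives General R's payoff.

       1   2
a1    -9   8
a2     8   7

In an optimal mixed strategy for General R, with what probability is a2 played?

Row minima: a1 → -9, a2 → 7; maximin = 7.
Column maxima: 1 → 8, 2 → 8; minimax = 8.
7 ≠ 8, so there is no saddle point; optimal play is mixed.
Let General R play a1 with probability p. Expected payoff against 1: (-9)p + 8(1−p) = −17p + 8; against 2: 8p + 7(1−p) = p + 7.
Setting these equal: −17p + 8 = p + 7 ⇒ −18p = -1 ⇒ p = 1/18, and the value is (-17)·(1/18) + 8 = 127/18.
For General C: with q = P(1), equating a1's and a2's payoffs gives −17q + 8 = q + 7 ⇒ q = 1/18.

17/18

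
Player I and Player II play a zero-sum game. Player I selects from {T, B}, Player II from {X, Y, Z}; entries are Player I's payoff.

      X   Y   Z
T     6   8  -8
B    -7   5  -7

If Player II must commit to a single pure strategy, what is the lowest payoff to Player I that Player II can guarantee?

-7

Column maxima: X → 6, Y → 8, Z → -7.
The smallest of these is -7.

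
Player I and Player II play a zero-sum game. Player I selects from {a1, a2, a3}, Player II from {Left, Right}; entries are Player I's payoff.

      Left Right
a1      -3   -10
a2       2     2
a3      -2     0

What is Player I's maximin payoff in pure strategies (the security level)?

2

Row minima: a1 → -10, a2 → 2, a3 → -2.
The best of these is 2.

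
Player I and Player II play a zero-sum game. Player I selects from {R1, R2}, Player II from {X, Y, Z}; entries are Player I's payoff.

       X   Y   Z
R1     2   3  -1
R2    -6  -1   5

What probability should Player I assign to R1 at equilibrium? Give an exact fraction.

Row minima: R1 → -1, R2 → -6; maximin = -1.
Column maxima: X → 2, Y → 3, Z → 5; minimax = 2.
-1 ≠ 2, so there is no saddle point; optimal play is mixed.
Y is strictly dominated by X (it gives Player I strictly more in every row), so Player II never plays it.
On the remaining 2×2 (R1, R2 vs X, Z):
Let Player I play R1 with probability p. Expected payoff against X: 2p + (-6)(1−p) = 8p − 6; against Z: (-1)p + 5(1−p) = −6p + 5.
Setting these equal: 8p − 6 = −6p + 5 ⇒ 14p = 11 ⇒ p = 11/14, and the value is (8)·(11/14) − 6 = 2/7.
For Player II: with q = P(X), equating R1's and R2's payoffs gives 3q − 1 = −11q + 5 ⇒ q = 3/7.

11/14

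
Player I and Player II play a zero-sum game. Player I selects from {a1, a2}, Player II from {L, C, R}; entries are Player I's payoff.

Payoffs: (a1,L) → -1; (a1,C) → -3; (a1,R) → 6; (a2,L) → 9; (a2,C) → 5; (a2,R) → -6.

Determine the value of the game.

3/5

Row minima: a1 → -3, a2 → -6; maximin = -3.
Column maxima: L → 9, C → 5, R → 6; minimax = 5.
-3 ≠ 5, so there is no saddle point; optimal play is mixed.
L is strictly dominated by C (it gives Player I strictly more in every row), so Player II never plays it.
On the remaining 2×2 (a1, a2 vs C, R):
Let Player I play a1 with probability p. Expected payoff against C: (-3)p + 5(1−p) = −8p + 5; against R: 6p + (-6)(1−p) = 12p − 6.
Setting these equal: −8p + 5 = 12p − 6 ⇒ −20p = -11 ⇒ p = 11/20, and the value is (-8)·(11/20) + 5 = 3/5.
For Player II: with q = P(C), equating a1's and a2's payoffs gives −9q + 6 = 11q − 6 ⇒ q = 3/5.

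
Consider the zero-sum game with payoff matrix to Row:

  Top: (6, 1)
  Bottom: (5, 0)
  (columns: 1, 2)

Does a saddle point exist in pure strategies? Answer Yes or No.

Row minima: Top → 1, Bottom → 0; maximin = 1.
Column maxima: 1 → 6, 2 → 1; minimax = 1.
maximin = minimax = 1, so a saddle point exists.

Yes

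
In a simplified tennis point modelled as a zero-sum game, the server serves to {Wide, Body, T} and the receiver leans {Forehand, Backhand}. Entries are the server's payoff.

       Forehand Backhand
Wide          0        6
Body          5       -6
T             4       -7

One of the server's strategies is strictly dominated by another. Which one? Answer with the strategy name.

Body gives a strictly higher payoff than T against every column: 5 > 4, -6 > -7.
So T is strictly dominated and the server never plays it.

T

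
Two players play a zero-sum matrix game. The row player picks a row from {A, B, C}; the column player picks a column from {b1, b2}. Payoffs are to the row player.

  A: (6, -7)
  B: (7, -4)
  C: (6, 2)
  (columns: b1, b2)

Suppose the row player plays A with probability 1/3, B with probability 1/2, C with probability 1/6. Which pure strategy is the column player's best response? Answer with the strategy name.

b2

If the column player plays b1, the row player's expected payoff is (1/3)·6 + (1/2)·7 + (1/6)·6 = 13/2.
If the column player plays b2, the row player's expected payoff is (1/3)·(-7) + (1/2)·(-4) + (1/6)·2 = -4.
The column player minimizes the row player's payoff; the smallest is -4, so the best response is b2.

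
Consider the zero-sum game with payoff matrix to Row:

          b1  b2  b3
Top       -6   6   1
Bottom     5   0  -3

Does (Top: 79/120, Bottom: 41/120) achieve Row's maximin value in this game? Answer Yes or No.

Against b1 this mix gives (79/120)·(-6) + (41/120)·5 = -269/120.
Against b2 this mix gives (79/120)·6 + (41/120)·0 = 79/20.
Against b3 this mix gives (79/120)·1 + (41/120)·(-3) = -11/30.
Column will play b1, holding Row to -269/120. Shifting weight toward the row that does better against b1 would raise this floor (the equalizing mix achieves -13/15 against both b1 and b3), so the proposed strategy is not optimal.

No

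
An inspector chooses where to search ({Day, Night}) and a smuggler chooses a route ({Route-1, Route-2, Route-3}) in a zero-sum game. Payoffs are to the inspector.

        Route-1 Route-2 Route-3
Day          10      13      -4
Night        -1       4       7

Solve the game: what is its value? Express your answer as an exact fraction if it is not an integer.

Row minima: Day → -4, Night → -1; maximin = -1.
Column maxima: Route-1 → 10, Route-2 → 13, Route-3 → 7; minimax = 7.
-1 ≠ 7, so there is no saddle point; optimal play is mixed.
Route-2 is strictly dominated by Route-1 (it gives the inspector strictly more in every row), so the smuggler never plays it.
On the remaining 2×2 (Day, Night vs Route-1, Route-3):
Let the inspector play Day with probability p. Expected payoff against Route-1: 10p + (-1)(1−p) = 11p − 1; against Route-3: (-4)p + 7(1−p) = −11p + 7.
Setting these equal: 11p − 1 = −11p + 7 ⇒ 22p = 8 ⇒ p = 4/11, and the value is (11)·(4/11) − 1 = 3.
For the smuggler: with q = P(Route-1), equating Day's and Night's payoffs gives 14q − 4 = −8q + 7 ⇒ q = 1/2.

3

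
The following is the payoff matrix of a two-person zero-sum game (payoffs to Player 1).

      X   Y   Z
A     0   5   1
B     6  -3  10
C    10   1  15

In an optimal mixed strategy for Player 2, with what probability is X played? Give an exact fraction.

Row minima: A → 0, B → -3, C → 1; maximin = 1.
Column maxima: X → 10, Y → 5, Z → 15; minimax = 5.
1 ≠ 5, so there is no saddle point; optimal play is mixed.
B is strictly dominated by C, so Player 1 never plays it.
Z is strictly dominated by X (it gives Player 1 strictly more in every row), so Player 2 never plays it.
On the remaining 2×2 (A, C vs X, Y):
Let Player 1 play A with probability p. Expected payoff against X: 0p + 10(1−p) = −10p + 10; against Y: 5p + 1(1−p) = 4p + 1.
Setting these equal: −10p + 10 = 4p + 1 ⇒ −14p = -9 ⇒ p = 9/14, and the value is (-10)·(9/14) + 10 = 25/7.
For Player 2: with q = P(X), equating A's and C's payoffs gives −5q + 5 = 9q + 1 ⇒ q = 2/7.

2/7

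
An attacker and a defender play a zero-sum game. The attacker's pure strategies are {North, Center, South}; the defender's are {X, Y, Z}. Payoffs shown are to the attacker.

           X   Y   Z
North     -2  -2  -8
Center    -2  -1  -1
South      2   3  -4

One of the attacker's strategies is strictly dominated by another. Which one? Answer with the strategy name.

North

South gives a strictly higher payoff than North against every column: 2 > -2, 3 > -2, -4 > -8.
So North is strictly dominated and the attacker never plays it.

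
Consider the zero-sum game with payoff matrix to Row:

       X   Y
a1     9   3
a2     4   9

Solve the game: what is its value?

69/11

Row minima: a1 → 3, a2 → 4; maximin = 4.
Column maxima: X → 9, Y → 9; minimax = 9.
4 ≠ 9, so there is no saddle point; optimal play is mixed.
Let Row play a1 with probability p. Expected payoff against X: 9p + 4(1−p) = 5p + 4; against Y: 3p + 9(1−p) = −6p + 9.
Setting these equal: 5p + 4 = −6p + 9 ⇒ 11p = 5 ⇒ p = 5/11, and the value is (5)·(5/11) + 4 = 69/11.
For Column: with q = P(X), equating a1's and a2's payoffs gives 6q + 3 = −5q + 9 ⇒ q = 6/11.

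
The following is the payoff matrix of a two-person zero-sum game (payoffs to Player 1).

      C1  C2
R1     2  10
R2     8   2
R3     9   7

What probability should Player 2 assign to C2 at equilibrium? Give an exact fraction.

Row minima: R1 → 2, R2 → 2, R3 → 7; maximin = 7.
Column maxima: C1 → 9, C2 → 10; minimax = 9.
7 ≠ 9, so there is no saddle point; optimal play is mixed.
R2 is strictly dominated by R3, so Player 1 never plays it.
On the remaining 2×2 (R1, R3 vs C1, C2):
Let Player 1 play R1 with probability p. Expected payoff against C1: 2p + 9(1−p) = −7p + 9; against C2: 10p + 7(1−p) = 3p + 7.
Setting these equal: −7p + 9 = 3p + 7 ⇒ −10p = -2 ⇒ p = 1/5, and the value is (-7)·(1/5) + 9 = 38/5.
For Player 2: with q = P(C1), equating R1's and R3's payoffs gives −8q + 10 = 2q + 7 ⇒ q = 3/10.

7/10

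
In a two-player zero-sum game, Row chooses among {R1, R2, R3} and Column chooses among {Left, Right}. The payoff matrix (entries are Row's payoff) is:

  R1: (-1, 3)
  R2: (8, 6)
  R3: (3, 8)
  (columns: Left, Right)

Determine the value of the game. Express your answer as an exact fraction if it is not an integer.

46/7

Row minima: R1 → -1, R2 → 6, R3 → 3; maximin = 6.
Column maxima: Left → 8, Right → 8; minimax = 8.
6 ≠ 8, so there is no saddle point; optimal play is mixed.
R1 is strictly dominated by R2, so Row never plays it.
On the remaining 2×2 (R2, R3 vs Left, Right):
Let Row play R2 with probability p. Expected payoff against Left: 8p + 3(1−p) = 5p + 3; against Right: 6p + 8(1−p) = −2p + 8.
Setting these equal: 5p + 3 = −2p + 8 ⇒ 7p = 5 ⇒ p = 5/7, and the value is (5)·(5/7) + 3 = 46/7.
For Column: with q = P(Left), equating R2's and R3's payoffs gives 2q + 6 = −5q + 8 ⇒ q = 2/7.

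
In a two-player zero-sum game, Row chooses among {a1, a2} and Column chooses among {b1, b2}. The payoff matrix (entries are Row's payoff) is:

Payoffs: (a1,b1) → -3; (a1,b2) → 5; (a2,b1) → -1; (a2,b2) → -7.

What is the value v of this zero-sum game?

Row minima: a1 → -3, a2 → -7; maximin = -3.
Column maxima: b1 → -1, b2 → 5; minimax = -1.
-3 ≠ -1, so there is no saddle point; optimal play is mixed.
Let Row play a1 with probability p. Expected payoff against b1: (-3)p + (-1)(1−p) = −2p − 1; against b2: 5p + (-7)(1−p) = 12p − 7.
Setting these equal: −2p − 1 = 12p − 7 ⇒ −14p = -6 ⇒ p = 3/7, and the value is (-2)·(3/7) − 1 = -13/7.
For Column: with q = P(b1), equating a1's and a2's payoffs gives −8q + 5 = 6q − 7 ⇒ q = 6/7.

-13/7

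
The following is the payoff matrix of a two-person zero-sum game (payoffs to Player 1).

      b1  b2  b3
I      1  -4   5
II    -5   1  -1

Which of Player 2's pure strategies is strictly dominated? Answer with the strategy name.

b1 holds Player 1's payoff strictly below b3 in every row: 1 < 5, -5 < -1.
So b3 is strictly dominated for Player 2.

b3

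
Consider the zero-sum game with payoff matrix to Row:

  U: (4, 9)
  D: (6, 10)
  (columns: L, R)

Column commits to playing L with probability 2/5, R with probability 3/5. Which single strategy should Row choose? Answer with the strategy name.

D

Expected payoff of U: (2/5)·4 + (3/5)·9 = 7.
Expected payoff of D: (2/5)·6 + (3/5)·10 = 42/5.
The largest is 42/5, so Row's best response is D.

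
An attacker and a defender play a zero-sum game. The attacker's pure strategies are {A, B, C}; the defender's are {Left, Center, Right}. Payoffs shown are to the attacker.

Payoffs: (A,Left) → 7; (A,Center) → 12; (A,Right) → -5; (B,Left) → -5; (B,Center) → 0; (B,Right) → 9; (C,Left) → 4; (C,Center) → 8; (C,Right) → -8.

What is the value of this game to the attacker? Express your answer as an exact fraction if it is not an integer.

Row minima: A → -5, B → -5, C → -8; maximin = -5.
Column maxima: Left → 7, Center → 12, Right → 9; minimax = 7.
-5 ≠ 7, so there is no saddle point; optimal play is mixed.
C is strictly dominated by A, so the attacker never plays it.
Center is strictly dominated by Left (it gives the attacker strictly more in every row), so the defender never plays it.
On the remaining 2×2 (A, B vs Left, Right):
Let the attacker play A with probability p. Expected payoff against Left: 7p + (-5)(1−p) = 12p − 5; against Right: (-5)p + 9(1−p) = −14p + 9.
Setting these equal: 12p − 5 = −14p + 9 ⇒ 26p = 14 ⇒ p = 7/13, and the value is (12)·(7/13) − 5 = 19/13.
For the defender: with q = P(Left), equating A's and B's payoffs gives 12q − 5 = −14q + 9 ⇒ q = 7/13.

19/13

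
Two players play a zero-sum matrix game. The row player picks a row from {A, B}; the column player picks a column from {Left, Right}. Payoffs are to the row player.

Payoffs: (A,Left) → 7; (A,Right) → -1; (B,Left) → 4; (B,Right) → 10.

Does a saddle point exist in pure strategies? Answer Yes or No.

No

Row minima: A → -1, B → 4; maximin = 4.
Column maxima: Left → 7, Right → 10; minimax = 7.
4 ≠ 7, so no pure-strategy equilibrium exists.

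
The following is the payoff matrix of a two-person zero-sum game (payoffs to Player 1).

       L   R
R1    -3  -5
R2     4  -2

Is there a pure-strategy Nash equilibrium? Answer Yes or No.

Yes

Row minima: R1 → -5, R2 → -2; maximin = -2.
Column maxima: L → 4, R → -2; minimax = -2.
maximin = minimax = -2, so a saddle point exists.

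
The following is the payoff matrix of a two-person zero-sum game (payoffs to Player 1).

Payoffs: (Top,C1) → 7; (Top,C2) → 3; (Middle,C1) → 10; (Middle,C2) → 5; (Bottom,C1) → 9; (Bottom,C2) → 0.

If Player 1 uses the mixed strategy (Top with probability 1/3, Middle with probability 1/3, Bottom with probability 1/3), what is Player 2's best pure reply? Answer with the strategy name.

C2

If Player 2 plays C1, Player 1's expected payoff is (1/3)·7 + (1/3)·10 + (1/3)·9 = 26/3.
If Player 2 plays C2, Player 1's expected payoff is (1/3)·3 + (1/3)·5 + (1/3)·0 = 8/3.
Player 2 minimizes Player 1's payoff; the smallest is 8/3, so the best response is C2.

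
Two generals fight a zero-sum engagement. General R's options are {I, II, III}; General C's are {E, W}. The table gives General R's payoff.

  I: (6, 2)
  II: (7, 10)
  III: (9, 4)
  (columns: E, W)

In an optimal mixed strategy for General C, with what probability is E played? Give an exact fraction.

Row minima: I → 2, II → 7, III → 4; maximin = 7.
Column maxima: E → 9, W → 10; minimax = 9.
7 ≠ 9, so there is no saddle point; optimal play is mixed.
I is strictly dominated by II, so General R never plays it.
On the remaining 2×2 (II, III vs E, W):
Let General R play II with probability p. Expected payoff against E: 7p + 9(1−p) = −2p + 9; against W: 10p + 4(1−p) = 6p + 4.
Setting these equal: −2p + 9 = 6p + 4 ⇒ −8p = -5 ⇒ p = 5/8, and the value is (-2)·(5/8) + 9 = 31/4.
For General C: with q = P(E), equating II's and III's payoffs gives −3q + 10 = 5q + 4 ⇒ q = 3/4.

3/4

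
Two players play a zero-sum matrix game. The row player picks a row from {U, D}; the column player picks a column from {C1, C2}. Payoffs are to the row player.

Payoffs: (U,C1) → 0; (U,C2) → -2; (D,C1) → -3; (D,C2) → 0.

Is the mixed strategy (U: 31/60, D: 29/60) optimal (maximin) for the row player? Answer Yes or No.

No

Against C1 this mix gives (31/60)·0 + (29/60)·(-3) = -29/20.
Against C2 this mix gives (31/60)·(-2) + (29/60)·0 = -31/30.
The column player will play C1, holding the row player to -29/20. Shifting weight toward the row that does better against C1 would raise this floor (the equalizing mix achieves -6/5 against both C1 and C2), so the proposed strategy is not optimal.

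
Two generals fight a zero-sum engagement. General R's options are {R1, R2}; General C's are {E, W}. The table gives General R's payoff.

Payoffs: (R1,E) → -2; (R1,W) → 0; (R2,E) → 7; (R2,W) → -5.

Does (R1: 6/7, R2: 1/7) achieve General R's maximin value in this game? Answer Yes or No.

Against E this mix gives (6/7)·(-2) + (1/7)·7 = -5/7.
Against W this mix gives (6/7)·0 + (1/7)·(-5) = -5/7.
All of General C's active replies (E, W) yield -5/7, and no column does worse for General R. The mix makes General C indifferent and guarantees -5/7, so it is optimal.

Yes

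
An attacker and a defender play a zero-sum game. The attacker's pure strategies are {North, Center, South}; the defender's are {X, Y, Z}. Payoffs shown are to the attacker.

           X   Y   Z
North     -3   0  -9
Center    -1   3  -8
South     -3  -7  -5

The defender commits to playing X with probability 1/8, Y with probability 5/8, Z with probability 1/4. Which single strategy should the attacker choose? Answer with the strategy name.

Center

Expected payoff of North: (1/8)·(-3) + (5/8)·0 + (1/4)·(-9) = -21/8.
Expected payoff of Center: (1/8)·(-1) + (5/8)·3 + (1/4)·(-8) = -1/4.
Expected payoff of South: (1/8)·(-3) + (5/8)·(-7) + (1/4)·(-5) = -6.
The largest is -1/4, so the attacker's best response is Center.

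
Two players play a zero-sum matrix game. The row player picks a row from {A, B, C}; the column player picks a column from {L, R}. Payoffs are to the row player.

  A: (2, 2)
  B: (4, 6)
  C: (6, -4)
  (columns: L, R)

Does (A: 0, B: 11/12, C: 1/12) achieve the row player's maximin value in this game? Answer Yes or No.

No

Against L this mix gives (11/12)·4 + (1/12)·6 = 25/6.
Against R this mix gives (11/12)·6 + (1/12)·(-4) = 31/6.
The column player will play L, holding the row player to 25/6. Shifting weight toward the row that does better against L would raise this floor (the equalizing mix achieves 13/3 against both L and R), so the proposed strategy is not optimal.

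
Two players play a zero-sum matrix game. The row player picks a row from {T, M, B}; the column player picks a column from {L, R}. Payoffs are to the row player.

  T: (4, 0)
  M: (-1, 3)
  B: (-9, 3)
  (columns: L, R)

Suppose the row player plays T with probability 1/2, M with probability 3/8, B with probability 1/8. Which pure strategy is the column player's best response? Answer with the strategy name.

L

If the column player plays L, the row player's expected payoff is (1/2)·4 + (3/8)·(-1) + (1/8)·(-9) = 1/2.
If the column player plays R, the row player's expected payoff is (1/2)·0 + (3/8)·3 + (1/8)·3 = 3/2.
The column player minimizes the row player's payoff; the smallest is 1/2, so the best response is L.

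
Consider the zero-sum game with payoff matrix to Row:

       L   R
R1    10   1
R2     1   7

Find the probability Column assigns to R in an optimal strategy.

Row minima: R1 → 1, R2 → 1; maximin = 1.
Column maxima: L → 10, R → 7; minimax = 7.
1 ≠ 7, so there is no saddle point; optimal play is mixed.
Let Row play R1 with probability p. Expected payoff against L: 10p + 1(1−p) = 9p + 1; against R: 1p + 7(1−p) = −6p + 7.
Setting these equal: 9p + 1 = −6p + 7 ⇒ 15p = 6 ⇒ p = 2/5, and the value is (9)·(2/5) + 1 = 23/5.
For Column: with q = P(L), equating R1's and R2's payoffs gives 9q + 1 = −6q + 7 ⇒ q = 2/5.

3/5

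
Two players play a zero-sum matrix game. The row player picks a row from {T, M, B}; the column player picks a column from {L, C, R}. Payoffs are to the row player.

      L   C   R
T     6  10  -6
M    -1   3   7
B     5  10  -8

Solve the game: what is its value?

9/5

Row minima: T → -6, M → -1, B → -8; maximin = -1.
Column maxima: L → 6, C → 10, R → 7; minimax = 6.
-1 ≠ 6, so there is no saddle point; optimal play is mixed.
C is strictly dominated by L (it gives the row player strictly more in every row), so the column player never plays it.
With C eliminated, B is strictly dominated by T (T gives the row player strictly more in every remaining column), so the row player never plays it.
On the remaining 2×2 (T, M vs L, R):
Let the row player play T with probability p. Expected payoff against L: 6p + (-1)(1−p) = 7p − 1; against R: (-6)p + 7(1−p) = −13p + 7.
Setting these equal: 7p − 1 = −13p + 7 ⇒ 20p = 8 ⇒ p = 2/5, and the value is (7)·(2/5) − 1 = 9/5.
For the column player: with q = P(L), equating T's and M's payoffs gives 12q − 6 = −8q + 7 ⇒ q = 13/20.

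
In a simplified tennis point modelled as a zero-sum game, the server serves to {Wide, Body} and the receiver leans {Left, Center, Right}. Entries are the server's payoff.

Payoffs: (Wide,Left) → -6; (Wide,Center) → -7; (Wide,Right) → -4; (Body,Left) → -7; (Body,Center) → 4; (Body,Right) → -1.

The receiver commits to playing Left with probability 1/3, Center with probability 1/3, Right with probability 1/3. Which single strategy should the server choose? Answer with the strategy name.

Body

Expected payoff of Wide: (1/3)·(-6) + (1/3)·(-7) + (1/3)·(-4) = -17/3.
Expected payoff of Body: (1/3)·(-7) + (1/3)·4 + (1/3)·(-1) = -4/3.
The largest is -4/3, so the server's best response is Body.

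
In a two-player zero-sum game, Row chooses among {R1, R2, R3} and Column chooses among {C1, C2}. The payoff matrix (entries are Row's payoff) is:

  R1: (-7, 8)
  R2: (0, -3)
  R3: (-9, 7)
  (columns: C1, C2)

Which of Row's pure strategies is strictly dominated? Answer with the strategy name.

R3

R1 gives a strictly higher payoff than R3 against every column: -7 > -9, 8 > 7.
So R3 is strictly dominated and Row never plays it.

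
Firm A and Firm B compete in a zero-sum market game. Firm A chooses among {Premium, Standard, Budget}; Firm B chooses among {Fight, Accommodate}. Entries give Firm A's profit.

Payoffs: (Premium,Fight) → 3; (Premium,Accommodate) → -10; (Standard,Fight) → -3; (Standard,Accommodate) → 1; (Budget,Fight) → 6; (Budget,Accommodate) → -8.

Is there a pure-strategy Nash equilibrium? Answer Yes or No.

No

Row minima: Premium → -10, Standard → -3, Budget → -8; maximin = -3.
Column maxima: Fight → 6, Accommodate → 1; minimax = 1.
-3 ≠ 1, so no pure-strategy equilibrium exists.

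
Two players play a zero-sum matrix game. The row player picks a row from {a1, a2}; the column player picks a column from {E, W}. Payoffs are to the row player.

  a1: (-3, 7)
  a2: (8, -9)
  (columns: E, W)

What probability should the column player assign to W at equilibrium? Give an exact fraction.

11/27

Row minima: a1 → -3, a2 → -9; maximin = -3.
Column maxima: E → 8, W → 7; minimax = 7.
-3 ≠ 7, so there is no saddle point; optimal play is mixed.
Let the row player play a1 with probability p. Expected payoff against E: (-3)p + 8(1−p) = −11p + 8; against W: 7p + (-9)(1−p) = 16p − 9.
Setting these equal: −11p + 8 = 16p − 9 ⇒ −27p = -17 ⇒ p = 17/27, and the value is (-11)·(17/27) + 8 = 29/27.
For the column player: with q = P(E), equating a1's and a2's payoffs gives −10q + 7 = 17q − 9 ⇒ q = 16/27.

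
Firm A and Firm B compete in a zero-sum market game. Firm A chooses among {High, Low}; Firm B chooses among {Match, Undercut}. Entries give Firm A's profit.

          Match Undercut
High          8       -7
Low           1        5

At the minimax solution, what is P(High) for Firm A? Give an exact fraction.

4/19

Row minima: High → -7, Low → 1; maximin = 1.
Column maxima: Match → 8, Undercut → 5; minimax = 5.
1 ≠ 5, so there is no saddle point; optimal play is mixed.
Let Firm A play High with probability p. Expected payoff against Match: 8p + 1(1−p) = 7p + 1; against Undercut: (-7)p + 5(1−p) = −12p + 5.
Setting these equal: 7p + 1 = −12p + 5 ⇒ 19p = 4 ⇒ p = 4/19, and the value is (7)·(4/19) + 1 = 47/19.
For Firm B: with q = P(Match), equating High's and Low's payoffs gives 15q − 7 = −4q + 5 ⇒ q = 12/19.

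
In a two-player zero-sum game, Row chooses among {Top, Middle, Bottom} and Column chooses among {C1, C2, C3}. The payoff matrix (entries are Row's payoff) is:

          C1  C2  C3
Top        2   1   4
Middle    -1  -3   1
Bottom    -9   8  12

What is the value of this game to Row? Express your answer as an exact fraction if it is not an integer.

Row minima: Top → 1, Middle → -3, Bottom → -9; maximin = 1.
Column maxima: C1 → 2, C2 → 8, C3 → 12; minimax = 2.
1 ≠ 2, so there is no saddle point; optimal play is mixed.
Middle is strictly dominated by Top, so Row never plays it.
C3 is strictly dominated by C1 (it gives Row strictly more in every row), so Column never plays it.
On the remaining 2×2 (Top, Bottom vs C1, C2):
Let Row play Top with probability p. Expected payoff against C1: 2p + (-9)(1−p) = 11p − 9; against C2: 1p + 8(1−p) = −7p + 8.
Setting these equal: 11p − 9 = −7p + 8 ⇒ 18p = 17 ⇒ p = 17/18, and the value is (11)·(17/18) − 9 = 25/18.
For Column: with q = P(C1), equating Top's and Bottom's payoffs gives q + 1 = −17q + 8 ⇒ q = 7/18.

25/18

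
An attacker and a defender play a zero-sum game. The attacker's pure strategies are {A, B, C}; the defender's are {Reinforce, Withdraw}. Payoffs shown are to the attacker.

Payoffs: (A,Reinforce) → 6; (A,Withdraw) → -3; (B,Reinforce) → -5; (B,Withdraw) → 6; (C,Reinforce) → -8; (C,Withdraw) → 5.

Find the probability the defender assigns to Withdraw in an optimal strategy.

11/20

Row minima: A → -3, B → -5, C → -8; maximin = -3.
Column maxima: Reinforce → 6, Withdraw → 6; minimax = 6.
-3 ≠ 6, so there is no saddle point; optimal play is mixed.
C is strictly dominated by B, so the attacker never plays it.
On the remaining 2×2 (A, B vs Reinforce, Withdraw):
Let the attacker play A with probability p. Expected payoff against Reinforce: 6p + (-5)(1−p) = 11p − 5; against Withdraw: (-3)p + 6(1−p) = −9p + 6.
Setting these equal: 11p − 5 = −9p + 6 ⇒ 20p = 11 ⇒ p = 11/20, and the value is (11)·(11/20) − 5 = 21/20.
For the defender: with q = P(Reinforce), equating A's and B's payoffs gives 9q − 3 = −11q + 6 ⇒ q = 9/20.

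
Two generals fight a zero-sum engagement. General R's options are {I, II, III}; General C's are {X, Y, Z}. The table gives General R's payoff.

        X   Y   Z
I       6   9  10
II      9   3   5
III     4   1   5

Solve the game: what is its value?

7

Row minima: I → 6, II → 3, III → 1; maximin = 6.
Column maxima: X → 9, Y → 9, Z → 10; minimax = 9.
6 ≠ 9, so there is no saddle point; optimal play is mixed.
III is strictly dominated by I, so General R never plays it.
Z is strictly dominated by Y (it gives General R strictly more in every row), so General C never plays it.
On the remaining 2×2 (I, II vs X, Y):
Let General R play I with probability p. Expected payoff against X: 6p + 9(1−p) = −3p + 9; against Y: 9p + 3(1−p) = 6p + 3.
Setting these equal: −3p + 9 = 6p + 3 ⇒ −9p = -6 ⇒ p = 2/3, and the value is (-3)·(2/3) + 9 = 7.
For General C: with q = P(X), equating I's and II's payoffs gives −3q + 9 = 6q + 3 ⇒ q = 2/3.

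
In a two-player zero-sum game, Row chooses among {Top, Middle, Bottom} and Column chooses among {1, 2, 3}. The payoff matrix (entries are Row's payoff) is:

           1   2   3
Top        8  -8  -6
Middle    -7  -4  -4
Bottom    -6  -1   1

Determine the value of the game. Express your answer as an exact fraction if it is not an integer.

-8/3

Row minima: Top → -8, Middle → -7, Bottom → -6; maximin = -6.
Column maxima: 1 → 8, 2 → -1, 3 → 1; minimax = -1.
-6 ≠ -1, so there is no saddle point; optimal play is mixed.
Middle is strictly dominated by Bottom, so Row never plays it.
With Middle eliminated, 3 is strictly dominated by 2 (it gives Row strictly more in every remaining row), so Column never plays it.
On the remaining 2×2 (Top, Bottom vs 1, 2):
Let Row play Top with probability p. Expected payoff against 1: 8p + (-6)(1−p) = 14p − 6; against 2: (-8)p + (-1)(1−p) = −7p − 1.
Setting these equal: 14p − 6 = −7p − 1 ⇒ 21p = 5 ⇒ p = 5/21, and the value is (14)·(5/21) − 6 = -8/3.
For Column: with q = P(1), equating Top's and Bottom's payoffs gives 16q − 8 = −5q − 1 ⇒ q = 1/3.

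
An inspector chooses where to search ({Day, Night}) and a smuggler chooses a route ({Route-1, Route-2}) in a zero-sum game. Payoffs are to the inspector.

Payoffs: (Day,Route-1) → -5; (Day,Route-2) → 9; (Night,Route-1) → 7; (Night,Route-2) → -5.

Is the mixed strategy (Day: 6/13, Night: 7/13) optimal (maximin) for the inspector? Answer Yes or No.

Yes

Against Route-1 this mix gives (6/13)·(-5) + (7/13)·7 = 19/13.
Against Route-2 this mix gives (6/13)·9 + (7/13)·(-5) = 19/13.
All of the smuggler's active replies (Route-1, Route-2) yield 19/13, and no column does worse for the inspector. The mix makes the smuggler indifferent and guarantees 19/13, so it is optimal.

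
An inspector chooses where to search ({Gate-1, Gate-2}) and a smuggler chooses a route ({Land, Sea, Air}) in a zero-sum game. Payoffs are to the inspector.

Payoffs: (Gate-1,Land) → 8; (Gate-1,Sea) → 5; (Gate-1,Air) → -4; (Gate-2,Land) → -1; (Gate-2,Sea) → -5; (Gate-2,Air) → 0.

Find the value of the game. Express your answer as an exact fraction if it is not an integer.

Row minima: Gate-1 → -4, Gate-2 → -5; maximin = -4.
Column maxima: Land → 8, Sea → 5, Air → 0; minimax = 0.
-4 ≠ 0, so there is no saddle point; optimal play is mixed.
Land is strictly dominated by Sea (it gives the inspector strictly more in every row), so the smuggler never plays it.
On the remaining 2×2 (Gate-1, Gate-2 vs Sea, Air):
Let the inspector play Gate-1 with probability p. Expected payoff against Sea: 5p + (-5)(1−p) = 10p − 5; against Air: (-4)p + 0(1−p) = −4p.
Setting these equal: 10p − 5 = −4p ⇒ 14p = 5 ⇒ p = 5/14, and the value is (10)·(5/14) − 5 = -10/7.
For the smuggler: with q = P(Sea), equating Gate-1's and Gate-2's payoffs gives 9q − 4 = −5q ⇒ q = 2/7.

-10/7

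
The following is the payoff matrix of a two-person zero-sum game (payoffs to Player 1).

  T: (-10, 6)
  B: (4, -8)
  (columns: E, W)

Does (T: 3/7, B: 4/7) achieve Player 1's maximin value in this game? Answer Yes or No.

Against E this mix gives (3/7)·(-10) + (4/7)·4 = -2.
Against W this mix gives (3/7)·6 + (4/7)·(-8) = -2.
All of Player 2's active replies (E, W) yield -2, and no column does worse for Player 1. The mix makes Player 2 indifferent and guarantees -2, so it is optimal.

Yes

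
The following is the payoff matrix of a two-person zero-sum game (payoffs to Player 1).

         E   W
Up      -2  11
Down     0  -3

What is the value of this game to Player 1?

Row minima: Up → -2, Down → -3; maximin = -2.
Column maxima: E → 0, W → 11; minimax = 0.
-2 ≠ 0, so there is no saddle point; optimal play is mixed.
Let Player 1 play Up with probability p. Expected payoff against E: (-2)p + 0(1−p) = −2p; against W: 11p + (-3)(1−p) = 14p − 3.
Setting these equal: −2p = 14p − 3 ⇒ −16p = -3 ⇒ p = 3/16, and the value is (-2)·(3/16) = -3/8.
For Player 2: with q = P(E), equating Up's and Down's payoffs gives −13q + 11 = 3q − 3 ⇒ q = 7/8.

-3/8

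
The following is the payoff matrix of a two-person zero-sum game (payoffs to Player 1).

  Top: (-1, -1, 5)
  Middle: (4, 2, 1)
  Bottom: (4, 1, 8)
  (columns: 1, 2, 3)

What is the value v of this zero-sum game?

Row minima: Top → -1, Middle → 1, Bottom → 1; maximin = 1.
Column maxima: 1 → 4, 2 → 2, 3 → 8; minimax = 2.
1 ≠ 2, so there is no saddle point; optimal play is mixed.
Top is strictly dominated by Bottom, so Player 1 never plays it.
With Top eliminated, 1 is strictly dominated by 2 (it gives Player 1 strictly more in every remaining row), so Player 2 never plays it.
On the remaining 2×2 (Middle, Bottom vs 2, 3):
Let Player 1 play Middle with probability p. Expected payoff against 2: 2p + 1(1−p) = p + 1; against 3: 1p + 8(1−p) = −7p + 8.
Setting these equal: p + 1 = −7p + 8 ⇒ 8p = 7 ⇒ p = 7/8, and the value is (1)·(7/8) + 1 = 15/8.
For Player 2: with q = P(2), equating Middle's and Bottom's payoffs gives q + 1 = −7q + 8 ⇒ q = 7/8.

15/8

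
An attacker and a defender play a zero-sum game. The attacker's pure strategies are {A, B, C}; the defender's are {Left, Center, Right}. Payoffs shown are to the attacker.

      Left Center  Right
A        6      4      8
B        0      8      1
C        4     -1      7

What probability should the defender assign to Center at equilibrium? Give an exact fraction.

3/5

Row minima: A → 4, B → 0, C → -1; maximin = 4.
Column maxima: Left → 6, Center → 8, Right → 8; minimax = 6.
4 ≠ 6, so there is no saddle point; optimal play is mixed.
C is strictly dominated by A, so the attacker never plays it.
Right is strictly dominated by Left (it gives the attacker strictly more in every row), so the defender never plays it.
On the remaining 2×2 (A, B vs Left, Center):
Let the attacker play A with probability p. Expected payoff against Left: 6p + 0(1−p) = 6p; against Center: 4p + 8(1−p) = −4p + 8.
Setting these equal: 6p = −4p + 8 ⇒ 10p = 8 ⇒ p = 4/5, and the value is (6)·(4/5) = 24/5.
For the defender: with q = P(Left), equating A's and B's payoffs gives 2q + 4 = −8q + 8 ⇒ q = 2/5.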